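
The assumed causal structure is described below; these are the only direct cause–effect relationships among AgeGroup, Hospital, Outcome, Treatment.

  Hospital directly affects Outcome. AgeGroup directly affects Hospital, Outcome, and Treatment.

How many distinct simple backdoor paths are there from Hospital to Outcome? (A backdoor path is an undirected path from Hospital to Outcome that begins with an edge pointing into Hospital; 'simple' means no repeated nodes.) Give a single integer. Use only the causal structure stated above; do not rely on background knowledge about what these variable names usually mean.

1

A backdoor path from Hospital to Outcome is any simple undirected path whose first edge points into Hospital (i.e. leaves Hospital via a parent).
Parents of Hospital: {AgeGroup}.
Enumerating:
  P1: Hospital <- AgeGroup -> Outcome
That exhausts the simple backdoor paths. Count: 1.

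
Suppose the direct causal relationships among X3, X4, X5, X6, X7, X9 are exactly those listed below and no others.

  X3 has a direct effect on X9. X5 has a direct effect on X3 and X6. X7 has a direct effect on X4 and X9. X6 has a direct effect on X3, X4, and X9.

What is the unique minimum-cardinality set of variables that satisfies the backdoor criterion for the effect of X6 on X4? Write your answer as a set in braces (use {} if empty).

Variables eligible for adjustment (non-descendants of X6, excluding X6 and X4): {X5, X7}.
Backdoor paths from X6 to X4:
  P1: X6 <- X5 -> X3 -> X9 <- X7 -> X4
Each backdoor path contains an unconditioned collider, so every path is already blocked with the empty conditioning set:
  P1: blocked at collider X9 (neither it nor any descendant is in the conditioning set).
The empty set is therefore the unique smallest valid set.

{}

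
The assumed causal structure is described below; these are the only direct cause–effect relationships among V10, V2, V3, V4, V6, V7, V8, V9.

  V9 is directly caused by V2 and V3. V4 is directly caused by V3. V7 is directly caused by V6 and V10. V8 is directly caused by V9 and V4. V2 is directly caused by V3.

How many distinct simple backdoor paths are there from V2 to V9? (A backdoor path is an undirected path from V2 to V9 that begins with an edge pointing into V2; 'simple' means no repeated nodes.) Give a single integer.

A backdoor path from V2 to V9 is any simple undirected path whose first edge points into V2 (i.e. leaves V2 via a parent).
Parents of V2: {V3}.
Enumerating:
  P1: V2 <- V3 -> V4 -> V8 <- V9
  P2: V2 <- V3 -> V9
That exhausts the simple backdoor paths. Count: 2.

2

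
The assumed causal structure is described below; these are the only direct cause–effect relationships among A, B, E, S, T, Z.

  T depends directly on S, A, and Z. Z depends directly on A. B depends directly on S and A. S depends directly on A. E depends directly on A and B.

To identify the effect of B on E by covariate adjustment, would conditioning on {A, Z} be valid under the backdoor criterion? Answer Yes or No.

Yes

Backdoor paths from B to E (paths whose first edge points into B):
  P1: B <- A -> E
  P2: B <- S <- A -> E
  P3: B <- S -> T <- A -> E
  P4: B <- S -> T <- Z <- A -> E
Condition 1 (no descendant of B in the set): holds — descendants of B are {E}; none are in {A, Z}.
Condition 2 (every backdoor path blocked by {A, Z}):
  P1: blocked at fork node A ∈ conditioning set.
  P2: blocked at fork node A ∈ conditioning set.
  P3: blocked at collider T (neither it nor any descendant is in the conditioning set).
  P4: blocked at collider T (neither it nor any descendant is in the conditioning set).
{A, Z} satisfies the backdoor criterion.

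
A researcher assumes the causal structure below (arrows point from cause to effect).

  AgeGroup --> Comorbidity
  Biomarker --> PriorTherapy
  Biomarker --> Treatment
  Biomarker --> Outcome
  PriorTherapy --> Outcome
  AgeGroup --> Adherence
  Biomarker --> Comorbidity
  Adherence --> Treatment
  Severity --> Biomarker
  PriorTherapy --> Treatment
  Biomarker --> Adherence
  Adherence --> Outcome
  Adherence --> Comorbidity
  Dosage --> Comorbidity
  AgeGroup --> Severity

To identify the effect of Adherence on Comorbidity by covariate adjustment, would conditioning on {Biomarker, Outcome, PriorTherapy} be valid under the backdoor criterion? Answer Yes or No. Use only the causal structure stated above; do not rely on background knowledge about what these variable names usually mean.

No

Backdoor paths from Adherence to Comorbidity (paths whose first edge points into Adherence):
  P1: Adherence <- AgeGroup -> Severity -> Biomarker -> Comorbidity
  P2: Adherence <- AgeGroup -> Comorbidity
  P3: Adherence <- Biomarker <- Severity <- AgeGroup -> Comorbidity
  P4: Adherence <- Biomarker -> Comorbidity
Condition 1 (no descendant of Adherence in the set): FAILS — Outcome is a descendant of Adherence.
Condition 2 (every backdoor path blocked by {Biomarker, Outcome, PriorTherapy}):
  P1: blocked at chain node Biomarker ∈ conditioning set.
  P2: open — no interior node is in the conditioning set.
  P3: blocked at chain node Biomarker ∈ conditioning set.
  P4: blocked at fork node Biomarker ∈ conditioning set.
{Biomarker, Outcome, PriorTherapy} does not satisfy the backdoor criterion.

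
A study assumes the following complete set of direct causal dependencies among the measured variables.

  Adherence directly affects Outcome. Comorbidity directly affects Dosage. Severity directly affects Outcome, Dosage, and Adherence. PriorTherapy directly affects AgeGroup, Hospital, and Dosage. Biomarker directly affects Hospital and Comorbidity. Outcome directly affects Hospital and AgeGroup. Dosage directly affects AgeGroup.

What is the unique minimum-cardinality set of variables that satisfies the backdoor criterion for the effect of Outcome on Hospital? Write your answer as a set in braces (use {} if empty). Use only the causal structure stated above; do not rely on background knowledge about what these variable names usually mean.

Variables eligible for adjustment (non-descendants of Outcome, excluding Outcome and Hospital): {Adherence, Biomarker, Comorbidity, Dosage, PriorTherapy, Severity}.
Backdoor paths from Outcome to Hospital:
  P1: Outcome <- Severity -> Dosage <- PriorTherapy -> Hospital
  P2: Outcome <- Severity -> Dosage <- Comorbidity <- Biomarker -> Hospital
  P3: Outcome <- Severity -> Dosage -> AgeGroup <- PriorTherapy -> Hospital
  P4: Outcome <- Adherence <- Severity -> Dosage <- PriorTherapy -> Hospital
  P5: Outcome <- Adherence <- Severity -> Dosage <- Comorbidity <- Biomarker -> Hospital
  P6: Outcome <- Adherence <- Severity -> Dosage -> AgeGroup <- PriorTherapy -> Hospital
Each backdoor path contains an unconditioned collider, so every path is already blocked with the empty conditioning set:
  P1: blocked at collider Dosage (neither it nor any descendant is in the conditioning set).
  P2: blocked at collider Dosage (neither it nor any descendant is in the conditioning set).
  P3: blocked at collider AgeGroup (neither it nor any descendant is in the conditioning set).
  P4: blocked at collider Dosage (neither it nor any descendant is in the conditioning set).
  P5: blocked at collider Dosage (neither it nor any descendant is in the conditioning set).
  P6: blocked at collider AgeGroup (neither it nor any descendant is in the conditioning set).
The empty set is therefore the unique smallest valid set.

{}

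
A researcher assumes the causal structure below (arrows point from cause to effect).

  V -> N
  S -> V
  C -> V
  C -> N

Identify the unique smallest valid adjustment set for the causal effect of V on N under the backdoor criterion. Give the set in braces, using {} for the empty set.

Variables eligible for adjustment (non-descendants of V, excluding V and N): {C, S}.
Backdoor paths from V to N:
  P1: V <- C -> N
The empty set is not sufficient: P1 (V <- C -> N) has no collider blocking it and no conditioned non-collider, so it is open.
Try {C}:
  P1: blocked at fork node C ∈ conditioning set.
{C} contains no descendant of V and blocks every backdoor path.
No other singleton works — e.g. {S} leaves P1 open — so {C} is the unique smallest valid adjustment set.

{C}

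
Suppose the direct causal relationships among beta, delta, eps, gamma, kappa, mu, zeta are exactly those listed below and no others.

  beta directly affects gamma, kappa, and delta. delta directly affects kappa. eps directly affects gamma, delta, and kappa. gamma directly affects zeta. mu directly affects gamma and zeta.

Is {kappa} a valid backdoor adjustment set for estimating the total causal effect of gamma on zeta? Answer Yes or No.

No

Backdoor paths from gamma to zeta (paths whose first edge points into gamma):
  P1: gamma <- mu -> zeta
Condition 1 (no descendant of gamma in the set): holds — descendants of gamma are {zeta}; none are in {kappa}.
Condition 2 (every backdoor path blocked by {kappa}):
  P1: open — no interior node is in the conditioning set.
{kappa} does not satisfy the backdoor criterion.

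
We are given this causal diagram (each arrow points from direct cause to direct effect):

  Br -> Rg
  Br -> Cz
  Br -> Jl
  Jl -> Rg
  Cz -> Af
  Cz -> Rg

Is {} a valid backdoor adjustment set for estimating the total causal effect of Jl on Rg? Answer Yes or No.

No

Backdoor paths from Jl to Rg (paths whose first edge points into Jl):
  P1: Jl <- Br -> Cz -> Rg
  P2: Jl <- Br -> Rg
Condition 1 (no descendant of Jl in the set): holds — descendants of Jl are {Rg}; none are in {}.
Condition 2 (every backdoor path blocked by {}):
  P1: open — no interior node is in the conditioning set.
  P2: open — no interior node is in the conditioning set.
{} does not satisfy the backdoor criterion.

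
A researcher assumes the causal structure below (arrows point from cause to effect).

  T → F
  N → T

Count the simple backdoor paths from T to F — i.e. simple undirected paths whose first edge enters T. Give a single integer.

0

A backdoor path from T to F is any simple undirected path whose first edge points into T (i.e. leaves T via a parent).
Parents of T: {N}.
No simple path from any parent of T reaches F without revisiting T, so there are no backdoor paths.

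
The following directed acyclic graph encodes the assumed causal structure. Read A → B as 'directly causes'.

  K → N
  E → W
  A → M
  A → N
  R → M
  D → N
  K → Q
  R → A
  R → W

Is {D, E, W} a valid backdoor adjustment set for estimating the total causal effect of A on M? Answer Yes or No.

Backdoor paths from A to M (paths whose first edge points into A):
  P1: A <- R -> M
Condition 1 (no descendant of A in the set): holds — descendants of A are {M, N}; none are in {D, E, W}.
Condition 2 (every backdoor path blocked by {D, E, W}):
  P1: open — no interior node is in the conditioning set.
{D, E, W} does not satisfy the backdoor criterion.

No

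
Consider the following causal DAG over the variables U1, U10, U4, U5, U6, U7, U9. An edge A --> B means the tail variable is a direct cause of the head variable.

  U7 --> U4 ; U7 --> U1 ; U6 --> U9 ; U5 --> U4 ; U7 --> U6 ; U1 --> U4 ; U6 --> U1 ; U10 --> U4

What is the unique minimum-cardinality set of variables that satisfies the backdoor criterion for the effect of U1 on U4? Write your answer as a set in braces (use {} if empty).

{U7}

Variables eligible for adjustment (non-descendants of U1, excluding U1 and U4): {U10, U5, U6, U7, U9}.
Backdoor paths from U1 to U4:
  P1: U1 <- U7 -> U4
  P2: U1 <- U6 <- U7 -> U4
The empty set is not sufficient: P1 (U1 <- U7 -> U4) has no collider blocking it and no conditioned non-collider, so it is open.
Try {U7}:
  P1: blocked at fork node U7 ∈ conditioning set.
  P2: blocked at fork node U7 ∈ conditioning set.
{U7} contains no descendant of U1 and blocks every backdoor path.
No other singleton works — e.g. {U10} leaves P1 open — so {U7} is the unique smallest valid adjustment set.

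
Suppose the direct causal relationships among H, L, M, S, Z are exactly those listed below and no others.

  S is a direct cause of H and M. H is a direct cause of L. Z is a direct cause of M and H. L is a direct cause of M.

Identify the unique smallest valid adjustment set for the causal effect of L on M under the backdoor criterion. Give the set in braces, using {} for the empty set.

Variables eligible for adjustment (non-descendants of L, excluding L and M): {H, S, Z}.
Backdoor paths from L to M:
  P1: L <- H <- S -> M
  P2: L <- H <- Z -> M
The empty set is not sufficient: P1 (L <- H <- S -> M) has no collider blocking it and no conditioned non-collider, so it is open.
Try {H}:
  P1: blocked at chain node H ∈ conditioning set.
  P2: blocked at chain node H ∈ conditioning set.
{H} contains no descendant of L and blocks every backdoor path.
No other singleton works — e.g. {S} leaves P2 open — so {H} is the unique smallest valid adjustment set.

{H}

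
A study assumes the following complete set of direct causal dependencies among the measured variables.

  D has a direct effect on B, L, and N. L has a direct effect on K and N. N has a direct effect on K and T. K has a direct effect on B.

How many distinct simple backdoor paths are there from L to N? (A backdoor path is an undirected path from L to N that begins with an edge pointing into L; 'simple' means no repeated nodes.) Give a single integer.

A backdoor path from L to N is any simple undirected path whose first edge points into L (i.e. leaves L via a parent).
Parents of L: {D}.
Enumerating:
  P1: L <- D -> N
  P2: L <- D -> B <- K <- N
That exhausts the simple backdoor paths. Count: 2.

2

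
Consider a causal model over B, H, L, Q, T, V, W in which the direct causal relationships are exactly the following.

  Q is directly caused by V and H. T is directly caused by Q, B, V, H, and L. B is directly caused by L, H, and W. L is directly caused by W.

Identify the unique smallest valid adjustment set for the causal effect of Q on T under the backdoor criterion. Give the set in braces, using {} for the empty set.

Variables eligible for adjustment (non-descendants of Q, excluding Q and T): {B, H, L, V, W}.
Backdoor paths from Q to T:
  P1: Q <- H -> B <- W -> L -> T
  P2: Q <- H -> B <- L -> T
  P3: Q <- H -> B -> T
  P4: Q <- H -> T
  P5: Q <- V -> T
The empty set is not sufficient: P3 (Q <- H -> B -> T) has no collider blocking it and no conditioned non-collider, so it is open.
Try {H, V}:
  P1: blocked at fork node H ∈ conditioning set.
  P2: blocked at fork node H ∈ conditioning set.
  P3: blocked at fork node H ∈ conditioning set.
  P4: blocked at fork node H ∈ conditioning set.
  P5: blocked at fork node V ∈ conditioning set.
{H, V} contains no descendant of Q and blocks every backdoor path.
Every element of {H, V} is needed (dropping H leaves P3 open; dropping V leaves P5 open), so no proper subset is valid.
Among all size-2 subsets of the eligible variables, only {H, V} blocks every backdoor path, so it is the unique smallest valid adjustment set.

{H, V}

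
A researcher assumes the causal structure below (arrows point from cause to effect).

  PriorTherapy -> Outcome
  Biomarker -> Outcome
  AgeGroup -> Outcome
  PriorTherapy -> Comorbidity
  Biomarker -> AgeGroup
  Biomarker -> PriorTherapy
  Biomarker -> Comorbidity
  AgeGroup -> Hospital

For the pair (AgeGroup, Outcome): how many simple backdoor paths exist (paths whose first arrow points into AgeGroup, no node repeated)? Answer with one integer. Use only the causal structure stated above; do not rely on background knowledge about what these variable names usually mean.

A backdoor path from AgeGroup to Outcome is any simple undirected path whose first edge points into AgeGroup (i.e. leaves AgeGroup via a parent).
Parents of AgeGroup: {Biomarker}.
Enumerating:
  P1: AgeGroup <- Biomarker -> PriorTherapy -> Outcome
  P2: AgeGroup <- Biomarker -> Comorbidity <- PriorTherapy -> Outcome
  P3: AgeGroup <- Biomarker -> Outcome
That exhausts the simple backdoor paths. Count: 3.

3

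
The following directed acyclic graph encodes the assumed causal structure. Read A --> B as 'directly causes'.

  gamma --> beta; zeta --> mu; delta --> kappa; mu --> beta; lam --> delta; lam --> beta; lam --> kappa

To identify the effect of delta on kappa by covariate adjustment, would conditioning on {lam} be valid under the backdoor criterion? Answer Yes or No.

Backdoor paths from delta to kappa (paths whose first edge points into delta):
  P1: delta <- lam -> kappa
Condition 1 (no descendant of delta in the set): holds — descendants of delta are {kappa}; none are in {lam}.
Condition 2 (every backdoor path blocked by {lam}):
  P1: blocked at fork node lam ∈ conditioning set.
{lam} satisfies the backdoor criterion.

Yes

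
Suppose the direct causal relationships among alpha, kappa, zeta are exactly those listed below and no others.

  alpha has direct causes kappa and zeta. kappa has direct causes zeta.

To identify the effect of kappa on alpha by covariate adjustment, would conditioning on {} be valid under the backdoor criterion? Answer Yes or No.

No

Backdoor paths from kappa to alpha (paths whose first edge points into kappa):
  P1: kappa <- zeta -> alpha
Condition 1 (no descendant of kappa in the set): holds — descendants of kappa are {alpha}; none are in {}.
Condition 2 (every backdoor path blocked by {}):
  P1: open — no interior node is in the conditioning set.
{} does not satisfy the backdoor criterion.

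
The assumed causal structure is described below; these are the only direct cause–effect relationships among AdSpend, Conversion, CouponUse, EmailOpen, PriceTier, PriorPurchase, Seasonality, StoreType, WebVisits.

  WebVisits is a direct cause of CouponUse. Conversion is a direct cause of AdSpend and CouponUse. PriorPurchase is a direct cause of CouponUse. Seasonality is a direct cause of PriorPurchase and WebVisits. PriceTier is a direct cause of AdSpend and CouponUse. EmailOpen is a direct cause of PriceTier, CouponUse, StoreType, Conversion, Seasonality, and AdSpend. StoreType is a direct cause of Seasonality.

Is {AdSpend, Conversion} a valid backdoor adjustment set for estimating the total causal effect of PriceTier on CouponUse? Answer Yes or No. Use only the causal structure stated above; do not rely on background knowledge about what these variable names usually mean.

No

Backdoor paths from PriceTier to CouponUse (paths whose first edge points into PriceTier):
  P1: PriceTier <- EmailOpen -> StoreType -> Seasonality -> WebVisits -> CouponUse
  P2: PriceTier <- EmailOpen -> StoreType -> Seasonality -> PriorPurchase -> CouponUse
  P3: PriceTier <- EmailOpen -> Seasonality -> WebVisits -> CouponUse
  P4: PriceTier <- EmailOpen -> Seasonality -> PriorPurchase -> CouponUse
  P5: PriceTier <- EmailOpen -> Conversion -> CouponUse
  P6: PriceTier <- EmailOpen -> AdSpend <- Conversion -> CouponUse
  P7: PriceTier <- EmailOpen -> CouponUse
Condition 1 (no descendant of PriceTier in the set): FAILS — AdSpend is a descendant of PriceTier.
Condition 2 (every backdoor path blocked by {AdSpend, Conversion}):
  P1: open — no interior node is in the conditioning set.
  P2: open — no interior node is in the conditioning set.
  P3: open — no interior node is in the conditioning set.
  P4: open — no interior node is in the conditioning set.
  P5: blocked at chain node Conversion ∈ conditioning set.
  P6: blocked at fork node Conversion ∈ conditioning set.
  P7: open — no interior node is in the conditioning set.
{AdSpend, Conversion} does not satisfy the backdoor criterion.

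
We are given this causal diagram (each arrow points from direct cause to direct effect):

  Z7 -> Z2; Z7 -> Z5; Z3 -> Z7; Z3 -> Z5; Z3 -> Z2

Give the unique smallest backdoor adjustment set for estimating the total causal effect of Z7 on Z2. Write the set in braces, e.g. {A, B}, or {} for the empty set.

Variables eligible for adjustment (non-descendants of Z7, excluding Z7 and Z2): {Z3}.
Backdoor paths from Z7 to Z2:
  P1: Z7 <- Z3 -> Z2
The empty set is not sufficient: P1 (Z7 <- Z3 -> Z2) has no collider blocking it and no conditioned non-collider, so it is open.
Try {Z3}:
  P1: blocked at fork node Z3 ∈ conditioning set.
{Z3} contains no descendant of Z7 and blocks every backdoor path.
{Z3} is the unique smallest valid adjustment set.

{Z3}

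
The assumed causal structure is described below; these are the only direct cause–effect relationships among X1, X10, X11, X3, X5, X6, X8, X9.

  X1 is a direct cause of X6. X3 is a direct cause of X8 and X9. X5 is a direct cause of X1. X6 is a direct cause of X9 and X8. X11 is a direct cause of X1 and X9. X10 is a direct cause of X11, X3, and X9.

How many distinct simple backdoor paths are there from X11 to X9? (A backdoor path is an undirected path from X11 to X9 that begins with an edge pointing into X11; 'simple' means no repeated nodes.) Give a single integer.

3

A backdoor path from X11 to X9 is any simple undirected path whose first edge points into X11 (i.e. leaves X11 via a parent).
Parents of X11: {X10}.
Enumerating:
  P1: X11 <- X10 -> X3 -> X8 <- X6 -> X9
  P2: X11 <- X10 -> X3 -> X9
  P3: X11 <- X10 -> X9
That exhausts the simple backdoor paths. Count: 3.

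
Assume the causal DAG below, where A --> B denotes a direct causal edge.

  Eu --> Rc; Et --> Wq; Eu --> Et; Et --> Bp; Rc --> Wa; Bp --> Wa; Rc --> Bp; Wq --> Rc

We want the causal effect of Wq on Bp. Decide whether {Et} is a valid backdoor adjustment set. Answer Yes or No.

Yes

Backdoor paths from Wq to Bp (paths whose first edge points into Wq):
  P1: Wq <- Et <- Eu -> Rc -> Bp
  P2: Wq <- Et <- Eu -> Rc -> Wa <- Bp
  P3: Wq <- Et -> Bp
Condition 1 (no descendant of Wq in the set): holds — descendants of Wq are {Bp, Rc, Wa}; none are in {Et}.
Condition 2 (every backdoor path blocked by {Et}):
  P1: blocked at chain node Et ∈ conditioning set.
  P2: blocked at chain node Et ∈ conditioning set.
  P3: blocked at fork node Et ∈ conditioning set.
{Et} satisfies the backdoor criterion.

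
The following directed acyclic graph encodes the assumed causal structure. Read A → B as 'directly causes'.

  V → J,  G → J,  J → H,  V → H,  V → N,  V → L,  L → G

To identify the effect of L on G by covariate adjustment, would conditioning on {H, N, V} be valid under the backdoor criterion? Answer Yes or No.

No

Backdoor paths from L to G (paths whose first edge points into L):
  P1: L <- V -> J <- G
  P2: L <- V -> H <- J <- G
Condition 1 (no descendant of L in the set): FAILS — H is a descendant of L.
Condition 2 (every backdoor path blocked by {H, N, V}):
  P1: blocked at fork node V ∈ conditioning set.
  P2: blocked at fork node V ∈ conditioning set.
{H, N, V} does not satisfy the backdoor criterion.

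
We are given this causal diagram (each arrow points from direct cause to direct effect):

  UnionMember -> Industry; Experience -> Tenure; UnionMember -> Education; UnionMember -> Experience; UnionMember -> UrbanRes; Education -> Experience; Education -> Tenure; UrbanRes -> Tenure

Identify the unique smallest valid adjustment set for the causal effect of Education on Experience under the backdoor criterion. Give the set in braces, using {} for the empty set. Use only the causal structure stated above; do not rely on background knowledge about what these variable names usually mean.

Variables eligible for adjustment (non-descendants of Education, excluding Education and Experience): {Industry, UnionMember, UrbanRes}.
Backdoor paths from Education to Experience:
  P1: Education <- UnionMember -> Experience
  P2: Education <- UnionMember -> UrbanRes -> Tenure <- Experience
The empty set is not sufficient: P1 (Education <- UnionMember -> Experience) has no collider blocking it and no conditioned non-collider, so it is open.
Try {UnionMember}:
  P1: blocked at fork node UnionMember ∈ conditioning set.
  P2: blocked at fork node UnionMember ∈ conditioning set.
{UnionMember} contains no descendant of Education and blocks every backdoor path.
No other singleton works — e.g. {Industry} leaves P1 open — so {UnionMember} is the unique smallest valid adjustment set.

{UnionMember}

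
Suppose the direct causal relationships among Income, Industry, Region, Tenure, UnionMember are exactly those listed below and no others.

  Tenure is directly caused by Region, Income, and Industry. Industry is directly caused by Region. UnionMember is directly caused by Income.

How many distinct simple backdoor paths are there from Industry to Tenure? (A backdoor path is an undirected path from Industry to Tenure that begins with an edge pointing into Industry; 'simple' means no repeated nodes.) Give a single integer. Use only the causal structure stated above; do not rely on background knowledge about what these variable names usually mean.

A backdoor path from Industry to Tenure is any simple undirected path whose first edge points into Industry (i.e. leaves Industry via a parent).
Parents of Industry: {Region}.
Enumerating:
  P1: Industry <- Region -> Tenure
That exhausts the simple backdoor paths. Count: 1.

1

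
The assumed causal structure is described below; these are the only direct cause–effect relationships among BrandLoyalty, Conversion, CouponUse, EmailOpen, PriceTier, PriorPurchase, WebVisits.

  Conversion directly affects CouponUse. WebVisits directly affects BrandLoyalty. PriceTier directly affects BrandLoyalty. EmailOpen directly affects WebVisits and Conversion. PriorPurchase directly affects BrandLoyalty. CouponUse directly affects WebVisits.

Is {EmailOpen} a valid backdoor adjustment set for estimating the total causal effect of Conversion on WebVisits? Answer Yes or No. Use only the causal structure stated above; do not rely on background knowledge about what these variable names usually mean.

Yes

Backdoor paths from Conversion to WebVisits (paths whose first edge points into Conversion):
  P1: Conversion <- EmailOpen -> WebVisits
Condition 1 (no descendant of Conversion in the set): holds — descendants of Conversion are {BrandLoyalty, CouponUse, WebVisits}; none are in {EmailOpen}.
Condition 2 (every backdoor path blocked by {EmailOpen}):
  P1: blocked at fork node EmailOpen ∈ conditioning set.
{EmailOpen} satisfies the backdoor criterion.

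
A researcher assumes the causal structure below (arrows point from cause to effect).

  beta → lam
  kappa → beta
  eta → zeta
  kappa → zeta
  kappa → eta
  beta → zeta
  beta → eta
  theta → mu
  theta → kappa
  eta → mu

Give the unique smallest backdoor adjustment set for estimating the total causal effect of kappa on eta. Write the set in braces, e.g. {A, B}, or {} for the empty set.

Variables eligible for adjustment (non-descendants of kappa, excluding kappa and eta): {theta}.
Backdoor paths from kappa to eta:
  P1: kappa <- theta -> mu <- eta
Each backdoor path contains an unconditioned collider, so every path is already blocked with the empty conditioning set:
  P1: blocked at collider mu (neither it nor any descendant is in the conditioning set).
The empty set is therefore the unique smallest valid set.

{}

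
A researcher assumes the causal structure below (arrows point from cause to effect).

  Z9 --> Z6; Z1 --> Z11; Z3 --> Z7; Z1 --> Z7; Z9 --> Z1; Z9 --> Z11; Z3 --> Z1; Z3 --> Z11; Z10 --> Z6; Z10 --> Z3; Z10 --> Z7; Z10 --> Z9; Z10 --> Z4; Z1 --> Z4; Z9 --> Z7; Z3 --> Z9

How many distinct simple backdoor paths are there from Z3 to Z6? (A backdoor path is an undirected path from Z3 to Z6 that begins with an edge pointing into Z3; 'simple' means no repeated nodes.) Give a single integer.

A backdoor path from Z3 to Z6 is any simple undirected path whose first edge points into Z3 (i.e. leaves Z3 via a parent).
Parents of Z3: {Z10}.
Enumerating:
  P1: Z3 <- Z10 -> Z9 -> Z6
  P2: Z3 <- Z10 -> Z7 <- Z9 -> Z6
  P3: Z3 <- Z10 -> Z7 <- Z1 <- Z9 -> Z6
  P4: Z3 <- Z10 -> Z7 <- Z1 -> Z11 <- Z9 -> Z6
  P5: Z3 <- Z10 -> Z4 <- Z1 <- Z9 -> Z6
  P6: Z3 <- Z10 -> Z4 <- Z1 -> Z7 <- Z9 -> Z6
  P7: Z3 <- Z10 -> Z4 <- Z1 -> Z11 <- Z9 -> Z6
  P8: Z3 <- Z10 -> Z6
That exhausts the simple backdoor paths. Count: 8.

8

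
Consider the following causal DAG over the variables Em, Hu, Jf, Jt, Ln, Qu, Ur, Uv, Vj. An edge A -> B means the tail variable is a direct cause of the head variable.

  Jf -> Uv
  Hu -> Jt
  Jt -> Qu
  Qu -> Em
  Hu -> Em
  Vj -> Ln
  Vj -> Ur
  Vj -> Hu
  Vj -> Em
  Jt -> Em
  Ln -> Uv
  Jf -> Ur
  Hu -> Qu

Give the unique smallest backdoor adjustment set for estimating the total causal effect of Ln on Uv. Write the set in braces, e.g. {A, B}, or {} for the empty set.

Variables eligible for adjustment (non-descendants of Ln, excluding Ln and Uv): {Em, Hu, Jf, Jt, Qu, Ur, Vj}.
Backdoor paths from Ln to Uv:
  P1: Ln <- Vj -> Ur <- Jf -> Uv
Each backdoor path contains an unconditioned collider, so every path is already blocked with the empty conditioning set:
  P1: blocked at collider Ur (neither it nor any descendant is in the conditioning set).
The empty set is therefore the unique smallest valid set.

{}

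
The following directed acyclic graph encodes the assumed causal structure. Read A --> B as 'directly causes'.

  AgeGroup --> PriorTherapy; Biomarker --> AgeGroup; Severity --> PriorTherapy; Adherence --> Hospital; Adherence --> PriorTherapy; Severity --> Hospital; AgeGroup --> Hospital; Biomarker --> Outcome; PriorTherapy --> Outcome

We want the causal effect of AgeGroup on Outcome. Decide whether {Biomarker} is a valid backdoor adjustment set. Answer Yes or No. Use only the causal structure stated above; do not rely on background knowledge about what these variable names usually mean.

Backdoor paths from AgeGroup to Outcome (paths whose first edge points into AgeGroup):
  P1: AgeGroup <- Biomarker -> Outcome
Condition 1 (no descendant of AgeGroup in the set): holds — descendants of AgeGroup are {Hospital, Outcome, PriorTherapy}; none are in {Biomarker}.
Condition 2 (every backdoor path blocked by {Biomarker}):
  P1: blocked at fork node Biomarker ∈ conditioning set.
{Biomarker} satisfies the backdoor criterion.

Yes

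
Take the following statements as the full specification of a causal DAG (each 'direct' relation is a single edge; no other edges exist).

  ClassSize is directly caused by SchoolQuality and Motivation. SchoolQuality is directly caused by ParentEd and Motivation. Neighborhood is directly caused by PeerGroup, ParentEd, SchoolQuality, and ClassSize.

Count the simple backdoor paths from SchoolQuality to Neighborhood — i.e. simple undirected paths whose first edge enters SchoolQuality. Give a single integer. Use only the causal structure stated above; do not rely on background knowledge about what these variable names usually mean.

A backdoor path from SchoolQuality to Neighborhood is any simple undirected path whose first edge points into SchoolQuality (i.e. leaves SchoolQuality via a parent).
Parents of SchoolQuality: {Motivation, ParentEd}.
Enumerating:
  P1: SchoolQuality <- ParentEd -> Neighborhood
  P2: SchoolQuality <- Motivation -> ClassSize -> Neighborhood
That exhausts the simple backdoor paths. Count: 2.

2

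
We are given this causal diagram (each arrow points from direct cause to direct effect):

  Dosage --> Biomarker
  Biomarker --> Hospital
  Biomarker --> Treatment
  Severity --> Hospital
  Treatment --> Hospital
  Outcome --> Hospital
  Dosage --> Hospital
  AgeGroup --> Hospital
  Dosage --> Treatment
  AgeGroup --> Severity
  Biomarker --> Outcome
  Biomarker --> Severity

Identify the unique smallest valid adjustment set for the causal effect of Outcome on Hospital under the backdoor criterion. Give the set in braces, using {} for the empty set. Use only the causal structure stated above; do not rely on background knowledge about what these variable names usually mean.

Variables eligible for adjustment (non-descendants of Outcome, excluding Outcome and Hospital): {AgeGroup, Biomarker, Dosage, Severity, Treatment}.
Backdoor paths from Outcome to Hospital:
  P1: Outcome <- Biomarker <- Dosage -> Treatment -> Hospital
  P2: Outcome <- Biomarker <- Dosage -> Hospital
  P3: Outcome <- Biomarker -> Treatment <- Dosage -> Hospital
  P4: Outcome <- Biomarker -> Treatment -> Hospital
  P5: Outcome <- Biomarker -> Severity <- AgeGroup -> Hospital
  P6: Outcome <- Biomarker -> Severity -> Hospital
  P7: Outcome <- Biomarker -> Hospital
The empty set is not sufficient: P1 (Outcome <- Biomarker <- Dosage -> Treatment -> Hospital) has no collider blocking it and no conditioned non-collider, so it is open.
Try {Biomarker}:
  P1: blocked at chain node Biomarker ∈ conditioning set.
  P2: blocked at chain node Biomarker ∈ conditioning set.
  P3: blocked at fork node Biomarker ∈ conditioning set.
  P4: blocked at fork node Biomarker ∈ conditioning set.
  P5: blocked at fork node Biomarker ∈ conditioning set.
  P6: blocked at fork node Biomarker ∈ conditioning set.
  P7: blocked at fork node Biomarker ∈ conditioning set.
{Biomarker} contains no descendant of Outcome and blocks every backdoor path.
No other singleton works — e.g. {Dosage} leaves P4 open — so {Biomarker} is the unique smallest valid adjustment set.

{Biomarker}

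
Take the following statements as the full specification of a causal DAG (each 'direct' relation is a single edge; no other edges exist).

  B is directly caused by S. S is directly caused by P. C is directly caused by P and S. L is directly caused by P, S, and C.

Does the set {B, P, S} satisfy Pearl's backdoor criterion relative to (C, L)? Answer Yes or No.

Yes

Backdoor paths from C to L (paths whose first edge points into C):
  P1: C <- P -> S -> L
  P2: C <- P -> L
  P3: C <- S <- P -> L
  P4: C <- S -> L
Condition 1 (no descendant of C in the set): holds — descendants of C are {L}; none are in {B, P, S}.
Condition 2 (every backdoor path blocked by {B, P, S}):
  P1: blocked at fork node P ∈ conditioning set.
  P2: blocked at fork node P ∈ conditioning set.
  P3: blocked at chain node S ∈ conditioning set.
  P4: blocked at fork node S ∈ conditioning set.
{B, P, S} satisfies the backdoor criterion.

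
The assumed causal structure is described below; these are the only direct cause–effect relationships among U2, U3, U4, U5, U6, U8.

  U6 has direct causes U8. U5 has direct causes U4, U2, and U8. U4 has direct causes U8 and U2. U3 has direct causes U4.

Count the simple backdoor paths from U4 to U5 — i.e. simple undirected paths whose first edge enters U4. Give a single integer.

2

A backdoor path from U4 to U5 is any simple undirected path whose first edge points into U4 (i.e. leaves U4 via a parent).
Parents of U4: {U2, U8}.
Enumerating:
  P1: U4 <- U8 -> U5
  P2: U4 <- U2 -> U5
That exhausts the simple backdoor paths. Count: 2.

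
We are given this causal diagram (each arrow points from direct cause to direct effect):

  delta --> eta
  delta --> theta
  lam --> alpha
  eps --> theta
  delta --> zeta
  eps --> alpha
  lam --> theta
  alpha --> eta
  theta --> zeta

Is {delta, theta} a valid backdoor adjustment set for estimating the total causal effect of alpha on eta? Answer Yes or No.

Yes

Backdoor paths from alpha to eta (paths whose first edge points into alpha):
  P1: alpha <- lam -> theta <- delta -> eta
  P2: alpha <- lam -> theta -> zeta <- delta -> eta
  P3: alpha <- eps -> theta <- delta -> eta
  P4: alpha <- eps -> theta -> zeta <- delta -> eta
Condition 1 (no descendant of alpha in the set): holds — descendants of alpha are {eta}; none are in {delta, theta}.
Condition 2 (every backdoor path blocked by {delta, theta}):
  P1: blocked at fork node delta ∈ conditioning set.
  P2: blocked at chain node theta ∈ conditioning set.
  P3: blocked at fork node delta ∈ conditioning set.
  P4: blocked at chain node theta ∈ conditioning set.
{delta, theta} satisfies the backdoor criterion.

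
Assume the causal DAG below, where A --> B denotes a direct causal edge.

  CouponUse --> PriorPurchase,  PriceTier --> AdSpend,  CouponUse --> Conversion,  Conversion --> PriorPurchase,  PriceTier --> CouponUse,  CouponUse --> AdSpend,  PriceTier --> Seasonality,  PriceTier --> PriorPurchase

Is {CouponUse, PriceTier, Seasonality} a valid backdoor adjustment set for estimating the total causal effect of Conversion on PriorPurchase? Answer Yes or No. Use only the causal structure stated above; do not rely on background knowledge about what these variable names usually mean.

Backdoor paths from Conversion to PriorPurchase (paths whose first edge points into Conversion):
  P1: Conversion <- CouponUse <- PriceTier -> PriorPurchase
  P2: Conversion <- CouponUse -> PriorPurchase
  P3: Conversion <- CouponUse -> AdSpend <- PriceTier -> PriorPurchase
Condition 1 (no descendant of Conversion in the set): holds — descendants of Conversion are {PriorPurchase}; none are in {CouponUse, PriceTier, Seasonality}.
Condition 2 (every backdoor path blocked by {CouponUse, PriceTier, Seasonality}):
  P1: blocked at chain node CouponUse ∈ conditioning set.
  P2: blocked at fork node CouponUse ∈ conditioning set.
  P3: blocked at fork node CouponUse ∈ conditioning set.
{CouponUse, PriceTier, Seasonality} satisfies the backdoor criterion.

Yes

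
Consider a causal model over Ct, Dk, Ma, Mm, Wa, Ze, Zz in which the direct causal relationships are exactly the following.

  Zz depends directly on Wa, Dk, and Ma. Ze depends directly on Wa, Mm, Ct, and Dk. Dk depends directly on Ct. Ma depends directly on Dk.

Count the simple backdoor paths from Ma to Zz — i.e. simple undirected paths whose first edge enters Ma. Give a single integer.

A backdoor path from Ma to Zz is any simple undirected path whose first edge points into Ma (i.e. leaves Ma via a parent).
Parents of Ma: {Dk}.
Enumerating:
  P1: Ma <- Dk <- Ct -> Ze <- Wa -> Zz
  P2: Ma <- Dk -> Ze <- Wa -> Zz
  P3: Ma <- Dk -> Zz
That exhausts the simple backdoor paths. Count: 3.

3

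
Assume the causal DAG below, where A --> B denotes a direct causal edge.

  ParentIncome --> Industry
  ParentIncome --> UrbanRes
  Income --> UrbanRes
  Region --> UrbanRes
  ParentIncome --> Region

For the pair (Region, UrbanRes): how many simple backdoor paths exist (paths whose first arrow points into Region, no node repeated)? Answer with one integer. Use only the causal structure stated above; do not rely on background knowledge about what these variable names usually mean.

A backdoor path from Region to UrbanRes is any simple undirected path whose first edge points into Region (i.e. leaves Region via a parent).
Parents of Region: {ParentIncome}.
Enumerating:
  P1: Region <- ParentIncome -> UrbanRes
That exhausts the simple backdoor paths. Count: 1.

1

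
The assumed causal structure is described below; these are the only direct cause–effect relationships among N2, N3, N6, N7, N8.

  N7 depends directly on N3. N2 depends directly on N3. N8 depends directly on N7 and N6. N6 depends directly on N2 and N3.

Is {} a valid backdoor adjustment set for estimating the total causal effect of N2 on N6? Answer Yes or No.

No

Backdoor paths from N2 to N6 (paths whose first edge points into N2):
  P1: N2 <- N3 -> N7 -> N8 <- N6
  P2: N2 <- N3 -> N6
Condition 1 (no descendant of N2 in the set): holds — descendants of N2 are {N6, N8}; none are in {}.
Condition 2 (every backdoor path blocked by {}):
  P1: blocked at collider N8 (neither it nor any descendant is in the conditioning set).
  P2: open — no interior node is in the conditioning set.
{} does not satisfy the backdoor criterion.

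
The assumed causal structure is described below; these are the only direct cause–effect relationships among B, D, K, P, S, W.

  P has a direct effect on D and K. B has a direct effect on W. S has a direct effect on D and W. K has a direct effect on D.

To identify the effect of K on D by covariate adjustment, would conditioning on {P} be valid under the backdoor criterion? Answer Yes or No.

Yes

Backdoor paths from K to D (paths whose first edge points into K):
  P1: K <- P -> D
Condition 1 (no descendant of K in the set): holds — descendants of K are {D}; none are in {P}.
Condition 2 (every backdoor path blocked by {P}):
  P1: blocked at fork node P ∈ conditioning set.
{P} satisfies the backdoor criterion.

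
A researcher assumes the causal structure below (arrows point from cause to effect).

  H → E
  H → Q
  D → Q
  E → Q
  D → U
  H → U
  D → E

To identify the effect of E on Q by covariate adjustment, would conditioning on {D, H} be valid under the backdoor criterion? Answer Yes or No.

Backdoor paths from E to Q (paths whose first edge points into E):
  P1: E <- D -> U <- H -> Q
  P2: E <- D -> Q
  P3: E <- H -> U <- D -> Q
  P4: E <- H -> Q
Condition 1 (no descendant of E in the set): holds — descendants of E are {Q}; none are in {D, H}.
Condition 2 (every backdoor path blocked by {D, H}):
  P1: blocked at fork node D ∈ conditioning set.
  P2: blocked at fork node D ∈ conditioning set.
  P3: blocked at fork node H ∈ conditioning set.
  P4: blocked at fork node H ∈ conditioning set.
{D, H} satisfies the backdoor criterion.

Yes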